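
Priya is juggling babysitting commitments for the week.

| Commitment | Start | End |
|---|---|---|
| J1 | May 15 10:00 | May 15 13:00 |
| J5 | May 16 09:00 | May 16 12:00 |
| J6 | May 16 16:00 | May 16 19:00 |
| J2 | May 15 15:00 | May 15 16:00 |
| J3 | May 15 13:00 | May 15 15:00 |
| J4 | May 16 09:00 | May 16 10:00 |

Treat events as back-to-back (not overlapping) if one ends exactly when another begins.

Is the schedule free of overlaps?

No

Sorted by start: J1, J3, J2, J4, J5, J6.
J3 starts exactly when J1 ends (back-to-back, no overlap); J1 is clear from here.
J2 starts exactly when J3 ends (back-to-back, no overlap); J3 is clear from here.
J4 starts after J2 ends; J2 is clear from here.
J5 starts before J4 ends → J4 and J5 overlap.
That's a conflict, so the schedule is not conflict-free.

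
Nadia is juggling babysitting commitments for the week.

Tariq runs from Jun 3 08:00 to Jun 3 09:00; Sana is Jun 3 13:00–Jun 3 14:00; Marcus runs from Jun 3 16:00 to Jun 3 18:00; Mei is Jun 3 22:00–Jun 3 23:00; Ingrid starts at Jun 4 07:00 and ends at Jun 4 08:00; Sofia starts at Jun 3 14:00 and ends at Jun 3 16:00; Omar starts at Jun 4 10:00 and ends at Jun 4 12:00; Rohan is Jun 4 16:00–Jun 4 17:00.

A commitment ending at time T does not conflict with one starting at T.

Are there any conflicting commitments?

No

Check each pair: they overlap iff neither finishes before the other starts.
Sorted by start: Tariq, Sana, Sofia, Marcus, Mei, Ingrid, Omar, Rohan.
Sana starts after Tariq ends, so nothing later overlaps Tariq either.
Sofia starts exactly when Sana ends (back-to-back, no overlap), so nothing later overlaps Sana either.
Marcus starts exactly when Sofia ends (back-to-back, no overlap), so nothing later overlaps Sofia either.
Mei starts after Marcus ends, so nothing later overlaps Marcus either.
Ingrid starts after Mei ends, so nothing later overlaps Mei either.
Omar starts after Ingrid ends, so nothing later overlaps Ingrid either.
Rohan starts after Omar ends.
Every pair is clear; the schedule has no overlaps.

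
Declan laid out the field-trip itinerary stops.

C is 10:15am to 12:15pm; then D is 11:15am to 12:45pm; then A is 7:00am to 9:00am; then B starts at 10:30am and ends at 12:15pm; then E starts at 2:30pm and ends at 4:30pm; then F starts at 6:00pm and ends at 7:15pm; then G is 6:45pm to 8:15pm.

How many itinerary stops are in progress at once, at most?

3

Sort all start/end points and keep a running count:
7:00am start A → 1
9:00am end A → 0
10:15am start C → 1
10:30am start B → 2
11:15am start D → 3
12:15pm end B → 2
12:15pm end C → 1
12:45pm end D → 0
2:30pm start E → 1
4:30pm end E → 0
6:00pm start F → 1
6:45pm start G → 2
7:15pm end F → 1
8:15pm end G → 0
Peak is 3, at 11:15am (B, C, D).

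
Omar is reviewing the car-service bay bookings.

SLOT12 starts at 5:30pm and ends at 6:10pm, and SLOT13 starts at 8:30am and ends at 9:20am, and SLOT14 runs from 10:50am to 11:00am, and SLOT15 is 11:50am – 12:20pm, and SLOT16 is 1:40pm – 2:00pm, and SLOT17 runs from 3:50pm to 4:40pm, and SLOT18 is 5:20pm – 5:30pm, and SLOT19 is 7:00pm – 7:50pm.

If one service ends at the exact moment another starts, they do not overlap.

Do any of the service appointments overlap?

Sorted by start: SLOT13, SLOT14, SLOT15, SLOT16, SLOT17, SLOT18, SLOT12, SLOT19.
SLOT14 starts after SLOT13 ends; SLOT13 is clear from here.
SLOT15 starts after SLOT14 ends; SLOT14 is clear from here.
SLOT16 starts after SLOT15 ends; SLOT15 is clear from here.
SLOT17 starts after SLOT16 ends; SLOT16 is clear from here.
SLOT18 starts after SLOT17 ends; SLOT17 is clear from here.
SLOT12 starts exactly when SLOT18 ends (back-to-back, no overlap); SLOT18 is clear from here.
SLOT19 starts after SLOT12 ends.
Every pair is clear; the schedule has no overlaps.

No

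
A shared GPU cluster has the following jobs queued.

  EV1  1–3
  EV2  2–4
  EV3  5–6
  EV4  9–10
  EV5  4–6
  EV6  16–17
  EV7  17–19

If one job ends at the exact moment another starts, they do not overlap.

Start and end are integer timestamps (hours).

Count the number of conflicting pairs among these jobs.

Sorted by start: EV1, EV2, EV5, EV3, EV4, EV6, EV7.
EV2 starts before EV1 ends → EV1 and EV2 overlap.
EV5 starts after EV1 ends; EV1 is clear from here.
EV5 starts exactly when EV2 ends (back-to-back, no overlap); EV2 is clear from here.
EV3 starts before EV5 ends → EV5 and EV3 overlap.
EV4 starts after EV5 ends; EV5 is clear from here.
EV4 starts after EV3 ends; EV3 is clear from here.
EV6 starts after EV4 ends; EV4 is clear from here.
EV7 starts exactly when EV6 ends (back-to-back, no overlap).
Overlapping pairs: EV1 & EV2, EV3 & EV5 — 2 in total.

2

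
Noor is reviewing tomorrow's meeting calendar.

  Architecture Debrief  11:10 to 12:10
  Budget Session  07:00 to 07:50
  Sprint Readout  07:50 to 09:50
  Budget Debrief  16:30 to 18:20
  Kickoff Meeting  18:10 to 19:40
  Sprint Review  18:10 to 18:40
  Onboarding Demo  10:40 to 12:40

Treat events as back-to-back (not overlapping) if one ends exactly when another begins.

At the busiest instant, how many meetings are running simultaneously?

3

Sweep the timeline, counting +1 at each start and −1 at each end (ends before starts at a tie):
07:00 start Budget Session → 1
07:50 end Budget Session → 0
07:50 start Sprint Readout → 1
09:50 end Sprint Readout → 0
10:40 start Onboarding Demo → 1
11:10 start Architecture Debrief → 2
12:10 end Architecture Debrief → 1
12:40 end Onboarding Demo → 0
16:30 start Budget Debrief → 1
18:10 start Kickoff Meeting → 2
18:10 start Sprint Review → 3
18:20 end Budget Debrief → 2
18:40 end Sprint Review → 1
19:40 end Kickoff Meeting → 0
Peak is 3, at 18:10 (Budget Debrief, Kickoff Meeting, Sprint Review).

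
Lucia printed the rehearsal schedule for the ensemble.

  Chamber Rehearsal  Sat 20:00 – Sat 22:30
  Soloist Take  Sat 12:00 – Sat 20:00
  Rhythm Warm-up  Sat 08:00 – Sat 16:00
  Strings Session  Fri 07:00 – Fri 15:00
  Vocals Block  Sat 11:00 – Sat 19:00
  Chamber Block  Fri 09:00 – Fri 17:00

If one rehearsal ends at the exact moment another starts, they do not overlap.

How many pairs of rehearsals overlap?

Sorted by start: Strings Session, Chamber Block, Rhythm Warm-up, Vocals Block, Soloist Take, Chamber Rehearsal.
Chamber Block starts before Strings Session ends → Strings Session and Chamber Block overlap.
Rhythm Warm-up starts after Strings Session ends — done with Strings Session.
Rhythm Warm-up starts after Chamber Block ends — done with Chamber Block.
Vocals Block starts before Rhythm Warm-up ends → Rhythm Warm-up and Vocals Block overlap.
Soloist Take starts before Rhythm Warm-up ends → Rhythm Warm-up and Soloist Take overlap.
Chamber Rehearsal starts after Rhythm Warm-up ends.
Soloist Take starts before Vocals Block ends → Vocals Block and Soloist Take overlap.
Chamber Rehearsal starts after Vocals Block ends.
Chamber Rehearsal starts exactly when Soloist Take ends (back-to-back, no overlap).
Overlapping pairs: Chamber Block & Strings Session, Rhythm Warm-up & Soloist Take, Rhythm Warm-up & Vocals Block, Soloist Take & Vocals Block — 4 in total.

4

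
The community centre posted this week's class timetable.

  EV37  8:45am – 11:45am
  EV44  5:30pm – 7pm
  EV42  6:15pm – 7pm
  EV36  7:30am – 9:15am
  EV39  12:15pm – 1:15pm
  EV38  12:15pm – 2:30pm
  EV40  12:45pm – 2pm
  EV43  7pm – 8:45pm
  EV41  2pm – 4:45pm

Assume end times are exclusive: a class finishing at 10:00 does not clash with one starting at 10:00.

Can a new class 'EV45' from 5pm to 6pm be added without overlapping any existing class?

EV36: ends 9:15am at or before EV45 starts 5pm → clear.
EV37: ends 11:45am at or before EV45 starts 5pm → clear.
EV38: ends 2:30pm at or before EV45 starts 5pm → clear.
EV39: ends 1:15pm at or before EV45 starts 5pm → clear.
EV40: ends 2pm at or before EV45 starts 5pm → clear.
EV41: ends 4:45pm at or before EV45 starts 5pm → clear.
EV44: starts 5:30pm before EV45 ends 6pm, and ends 7pm after EV45 starts 5pm → overlap.
EV42: starts 6:15pm at or after EV45 ends 6pm → clear.
EV43: starts 7pm at or after EV45 ends 6pm → clear.
EV45 overlaps EV44.

No — it overlaps EV44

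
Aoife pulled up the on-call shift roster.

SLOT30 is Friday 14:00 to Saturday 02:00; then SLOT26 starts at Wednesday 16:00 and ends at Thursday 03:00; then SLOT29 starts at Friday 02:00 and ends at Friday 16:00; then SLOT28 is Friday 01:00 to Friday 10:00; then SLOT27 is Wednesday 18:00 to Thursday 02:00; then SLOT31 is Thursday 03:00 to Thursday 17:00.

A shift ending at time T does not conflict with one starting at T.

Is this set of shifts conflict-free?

Sorted by start: SLOT26, SLOT27, SLOT31, SLOT28, SLOT29, SLOT30.
SLOT27 starts before SLOT26 ends → SLOT26 and SLOT27 overlap.
That's a conflict, so the schedule is not conflict-free.

No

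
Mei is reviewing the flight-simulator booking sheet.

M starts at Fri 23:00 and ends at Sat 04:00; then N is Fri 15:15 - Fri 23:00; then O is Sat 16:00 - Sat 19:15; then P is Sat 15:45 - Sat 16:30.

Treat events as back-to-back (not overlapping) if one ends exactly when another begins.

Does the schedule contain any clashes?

Yes

Sorted by start: N, M, P, O.
M starts exactly when N ends (back-to-back, no overlap); N is clear from here.
P starts after M ends; M is clear from here.
O starts before P ends → P and O overlap.
That's a conflict, so the schedule is not conflict-free.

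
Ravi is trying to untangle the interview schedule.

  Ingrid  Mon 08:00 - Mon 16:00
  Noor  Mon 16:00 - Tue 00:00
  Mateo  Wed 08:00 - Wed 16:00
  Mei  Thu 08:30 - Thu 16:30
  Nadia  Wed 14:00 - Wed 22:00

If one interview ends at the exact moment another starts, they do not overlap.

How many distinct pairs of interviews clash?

1

Sorted by start: Ingrid, Noor, Mateo, Nadia, Mei.
Noor starts exactly when Ingrid ends (back-to-back, no overlap) — done with Ingrid.
Mateo starts after Noor ends — done with Noor.
Nadia starts before Mateo ends → Mateo and Nadia overlap.
Mei starts after Mateo ends.
Mei starts after Nadia ends.
Overlapping pairs: Mateo & Nadia — 1 in total.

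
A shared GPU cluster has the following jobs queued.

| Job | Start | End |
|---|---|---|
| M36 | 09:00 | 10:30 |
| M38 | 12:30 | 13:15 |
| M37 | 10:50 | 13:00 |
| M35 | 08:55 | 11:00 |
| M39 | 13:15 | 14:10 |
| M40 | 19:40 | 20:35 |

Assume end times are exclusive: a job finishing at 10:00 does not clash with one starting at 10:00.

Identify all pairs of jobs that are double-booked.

Sorted by start: M35, M36, M37, M38, M39, M40.
M36 starts before M35 ends → M35 and M36 overlap.
M37 starts before M35 ends → M35 and M37 overlap.
M38 starts after M35 ends, so M35 has no further overlaps.
M37 starts after M36 ends, so M36 has no further overlaps.
M38 starts before M37 ends → M37 and M38 overlap.
M39 starts after M37 ends, so M37 has no further overlaps.
M39 starts exactly when M38 ends (back-to-back, no overlap), so M38 has no further overlaps.
M40 starts after M39 ends.

M35 & M36, M35 & M37, M37 & M38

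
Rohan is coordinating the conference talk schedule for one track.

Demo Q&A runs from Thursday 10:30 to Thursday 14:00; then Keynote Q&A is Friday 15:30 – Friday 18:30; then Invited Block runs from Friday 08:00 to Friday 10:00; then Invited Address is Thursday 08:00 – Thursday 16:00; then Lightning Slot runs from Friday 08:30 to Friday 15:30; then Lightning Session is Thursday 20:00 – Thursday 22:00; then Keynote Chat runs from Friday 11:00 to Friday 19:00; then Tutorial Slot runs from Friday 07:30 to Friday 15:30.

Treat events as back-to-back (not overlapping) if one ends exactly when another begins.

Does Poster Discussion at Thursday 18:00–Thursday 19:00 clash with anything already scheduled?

No — it doesn't clash with anything

Invited Address: ends Thursday 16:00 at or before Poster Discussion starts Thursday 18:00 → clear.
Demo Q&A: ends Thursday 14:00 at or before Poster Discussion starts Thursday 18:00 → clear.
Lightning Session: starts Thursday 20:00 at or after Poster Discussion ends Thursday 19:00 → clear.
Tutorial Slot: starts Friday 07:30 at or after Poster Discussion ends Thursday 19:00 → clear.
Invited Block: starts Friday 08:00 at or after Poster Discussion ends Thursday 19:00 → clear.
Lightning Slot: starts Friday 08:30 at or after Poster Discussion ends Thursday 19:00 → clear.
Keynote Chat: starts Friday 11:00 at or after Poster Discussion ends Thursday 19:00 → clear.
Keynote Q&A: starts Friday 15:30 at or after Poster Discussion ends Thursday 19:00 → clear.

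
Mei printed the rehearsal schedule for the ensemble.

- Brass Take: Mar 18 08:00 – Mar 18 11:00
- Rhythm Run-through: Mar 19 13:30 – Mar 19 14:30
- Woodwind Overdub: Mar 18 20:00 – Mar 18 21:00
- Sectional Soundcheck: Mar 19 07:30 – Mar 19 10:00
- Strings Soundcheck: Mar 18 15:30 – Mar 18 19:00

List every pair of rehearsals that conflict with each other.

Check each pair: they overlap iff neither finishes before the other starts.
Sorted by start: Brass Take, Strings Soundcheck, Woodwind Overdub, Sectional Soundcheck, Rhythm Run-through.
Strings Soundcheck starts after Brass Take ends; Brass Take is clear from here.
Woodwind Overdub starts after Strings Soundcheck ends; Strings Soundcheck is clear from here.
Sectional Soundcheck starts after Woodwind Overdub ends; Woodwind Overdub is clear from here.
Rhythm Run-through starts after Sectional Soundcheck ends.

no overlapping pairs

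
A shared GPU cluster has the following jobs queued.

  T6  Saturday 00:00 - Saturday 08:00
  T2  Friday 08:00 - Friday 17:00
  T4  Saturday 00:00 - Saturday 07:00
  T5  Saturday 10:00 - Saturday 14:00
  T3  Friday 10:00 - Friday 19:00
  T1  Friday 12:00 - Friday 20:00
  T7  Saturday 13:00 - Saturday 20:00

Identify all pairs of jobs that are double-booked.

T1 & T2, T1 & T3, T2 & T3, T4 & T6, T5 & T7

Sorted by start: T2, T3, T1, T4, T6, T5, T7.
T3 starts before T2 ends → T2 and T3 overlap.
T1 starts before T2 ends → T2 and T1 overlap.
T4 starts after T2 ends, so nothing later overlaps T2 either.
T1 starts before T3 ends → T3 and T1 overlap.
T4 starts after T3 ends, so nothing later overlaps T3 either.
T4 starts after T1 ends, so nothing later overlaps T1 either.
T6 starts before T4 ends → T4 and T6 overlap.
T5 starts after T4 ends, so nothing later overlaps T4 either.
T5 starts after T6 ends, so nothing later overlaps T6 either.
T7 starts before T5 ends → T5 and T7 overlap.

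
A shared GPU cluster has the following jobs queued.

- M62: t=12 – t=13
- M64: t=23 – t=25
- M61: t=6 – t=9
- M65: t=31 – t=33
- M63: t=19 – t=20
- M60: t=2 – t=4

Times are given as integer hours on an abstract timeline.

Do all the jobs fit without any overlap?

Yes

Sorted by start: M60, M61, M62, M63, M64, M65.
M61 starts after M60 ends; M60 is clear from here.
M62 starts after M61 ends; M61 is clear from here.
M63 starts after M62 ends; M62 is clear from here.
M64 starts after M63 ends; M63 is clear from here.
M65 starts after M64 ends.
Every pair is clear; the schedule has no overlaps.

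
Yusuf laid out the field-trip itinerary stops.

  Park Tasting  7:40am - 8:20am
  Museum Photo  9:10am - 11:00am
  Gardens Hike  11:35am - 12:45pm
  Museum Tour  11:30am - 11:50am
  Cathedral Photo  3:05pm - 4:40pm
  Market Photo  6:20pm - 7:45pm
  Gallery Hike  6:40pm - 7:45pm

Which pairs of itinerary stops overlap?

Sorted by start: Park Tasting, Museum Photo, Museum Tour, Gardens Hike, Cathedral Photo, Market Photo, Gallery Hike.
Museum Photo starts after Park Tasting ends, so nothing later overlaps Park Tasting either.
Museum Tour starts after Museum Photo ends, so nothing later overlaps Museum Photo either.
Gardens Hike starts before Museum Tour ends → Museum Tour and Gardens Hike overlap.
Cathedral Photo starts after Museum Tour ends, so nothing later overlaps Museum Tour either.
Cathedral Photo starts after Gardens Hike ends, so nothing later overlaps Gardens Hike either.
Market Photo starts after Cathedral Photo ends, so nothing later overlaps Cathedral Photo either.
Gallery Hike starts before Market Photo ends → Market Photo and Gallery Hike overlap.

Gallery Hike & Market Photo, Gardens Hike & Museum Tour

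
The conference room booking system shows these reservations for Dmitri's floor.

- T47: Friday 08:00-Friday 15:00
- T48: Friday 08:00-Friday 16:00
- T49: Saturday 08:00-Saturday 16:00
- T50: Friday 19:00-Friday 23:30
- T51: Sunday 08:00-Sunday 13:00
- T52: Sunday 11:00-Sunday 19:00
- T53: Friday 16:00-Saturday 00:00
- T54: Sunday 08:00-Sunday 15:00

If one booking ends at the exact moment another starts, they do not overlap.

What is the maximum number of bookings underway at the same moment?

Walk through starts and ends in time order (an end at T is processed before a start at T):
Friday 08:00 start T47 → 1
Friday 08:00 start T48 → 2
Friday 15:00 end T47 → 1
Friday 16:00 end T48 → 0
Friday 16:00 start T53 → 1
Friday 19:00 start T50 → 2
Friday 23:30 end T50 → 1
Saturday 00:00 end T53 → 0
Saturday 08:00 start T49 → 1
Saturday 16:00 end T49 → 0
Sunday 08:00 start T51 → 1
Sunday 08:00 start T54 → 2
Sunday 11:00 start T52 → 3
Sunday 13:00 end T51 → 2
Sunday 15:00 end T54 → 1
Sunday 19:00 end T52 → 0
Peak is 3, at Sunday 11:00 (T51, T52, T54).

3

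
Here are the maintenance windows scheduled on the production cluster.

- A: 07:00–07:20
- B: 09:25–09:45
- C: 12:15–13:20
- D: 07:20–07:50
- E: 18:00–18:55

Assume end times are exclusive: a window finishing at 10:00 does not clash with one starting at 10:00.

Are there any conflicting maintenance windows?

Sorted by start: A, D, B, C, E.
D starts exactly when A ends (back-to-back, no overlap); A is clear from here.
B starts after D ends; D is clear from here.
C starts after B ends; B is clear from here.
E starts after C ends.
Every pair is clear; the schedule has no overlaps.

No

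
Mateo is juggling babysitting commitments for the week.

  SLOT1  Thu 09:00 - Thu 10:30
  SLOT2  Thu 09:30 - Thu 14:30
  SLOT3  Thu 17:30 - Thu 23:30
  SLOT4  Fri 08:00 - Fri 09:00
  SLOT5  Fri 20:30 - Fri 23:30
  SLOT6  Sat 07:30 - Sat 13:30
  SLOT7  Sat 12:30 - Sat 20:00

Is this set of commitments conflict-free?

Sorted by start: SLOT1, SLOT2, SLOT3, SLOT4, SLOT5, SLOT6, SLOT7.
SLOT2 starts before SLOT1 ends → SLOT1 and SLOT2 overlap.
That's a conflict, so the schedule is not conflict-free.

No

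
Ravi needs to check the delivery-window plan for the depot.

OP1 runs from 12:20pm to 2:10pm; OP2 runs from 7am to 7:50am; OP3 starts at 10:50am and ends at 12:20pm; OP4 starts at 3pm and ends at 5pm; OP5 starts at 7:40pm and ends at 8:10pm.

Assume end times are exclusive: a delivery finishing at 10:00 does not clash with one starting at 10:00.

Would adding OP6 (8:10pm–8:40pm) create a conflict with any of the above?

No — it doesn't clash with anything

OP2: ends 7:50am at or before OP6 starts 8:10pm → clear.
OP3: ends 12:20pm at or before OP6 starts 8:10pm → clear.
OP1: ends 2:10pm at or before OP6 starts 8:10pm → clear.
OP4: ends 5pm at or before OP6 starts 8:10pm → clear.
OP5: ends 8:10pm at or before OP6 starts 8:10pm → clear.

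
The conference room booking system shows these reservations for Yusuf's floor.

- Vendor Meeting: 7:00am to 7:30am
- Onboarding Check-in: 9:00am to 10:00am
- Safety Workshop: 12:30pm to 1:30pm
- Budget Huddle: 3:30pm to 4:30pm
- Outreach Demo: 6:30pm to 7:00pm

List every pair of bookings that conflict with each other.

Sorted by start: Vendor Meeting, Onboarding Check-in, Safety Workshop, Budget Huddle, Outreach Demo.
Onboarding Check-in starts after Vendor Meeting ends — done with Vendor Meeting.
Safety Workshop starts after Onboarding Check-in ends — done with Onboarding Check-in.
Budget Huddle starts after Safety Workshop ends — done with Safety Workshop.
Outreach Demo starts after Budget Huddle ends.

none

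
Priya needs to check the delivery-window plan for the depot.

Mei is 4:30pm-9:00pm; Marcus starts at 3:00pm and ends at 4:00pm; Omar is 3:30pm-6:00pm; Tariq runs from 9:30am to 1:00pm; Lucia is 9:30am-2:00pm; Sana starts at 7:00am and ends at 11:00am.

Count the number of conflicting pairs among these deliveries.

Check each pair: they overlap iff neither finishes before the other starts.
Sorted by start: Sana, Tariq, Lucia, Marcus, Omar, Mei.
Tariq starts before Sana ends → Sana and Tariq overlap.
Lucia starts before Sana ends → Sana and Lucia overlap.
Marcus starts after Sana ends; Sana is clear from here.
Lucia starts before Tariq ends → Tariq and Lucia overlap.
Marcus starts after Tariq ends; Tariq is clear from here.
Marcus starts after Lucia ends; Lucia is clear from here.
Omar starts before Marcus ends → Marcus and Omar overlap.
Mei starts after Marcus ends.
Mei starts before Omar ends → Omar and Mei overlap.
Overlapping pairs: Lucia & Sana, Lucia & Tariq, Marcus & Omar, Mei & Omar, Sana & Tariq — 5 in total.

5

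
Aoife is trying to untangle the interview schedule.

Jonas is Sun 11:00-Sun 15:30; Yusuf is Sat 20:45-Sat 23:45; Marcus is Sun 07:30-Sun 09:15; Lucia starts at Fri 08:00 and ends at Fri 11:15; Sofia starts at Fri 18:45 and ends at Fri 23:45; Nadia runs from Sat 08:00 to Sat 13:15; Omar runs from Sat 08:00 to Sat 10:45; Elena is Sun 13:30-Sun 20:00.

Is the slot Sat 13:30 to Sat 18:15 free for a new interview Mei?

Lucia: ends Fri 11:15 at or before Mei starts Sat 13:30 → clear.
Sofia: ends Fri 23:45 at or before Mei starts Sat 13:30 → clear.
Nadia: ends Sat 13:15 at or before Mei starts Sat 13:30 → clear.
Omar: ends Sat 10:45 at or before Mei starts Sat 13:30 → clear.
Yusuf: starts Sat 20:45 at or after Mei ends Sat 18:15 → clear.
Marcus: starts Sun 07:30 at or after Mei ends Sat 18:15 → clear.
Jonas: starts Sun 11:00 at or after Mei ends Sat 18:15 → clear.
Elena: starts Sun 13:30 at or after Mei ends Sat 18:15 → clear.

Yes — the slot is free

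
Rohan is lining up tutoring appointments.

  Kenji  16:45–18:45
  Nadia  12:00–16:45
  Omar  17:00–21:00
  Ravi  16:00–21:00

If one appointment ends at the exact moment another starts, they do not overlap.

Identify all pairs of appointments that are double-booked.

Sorted by start: Nadia, Ravi, Kenji, Omar.
Ravi starts before Nadia ends → Nadia and Ravi overlap.
Kenji starts exactly when Nadia ends (back-to-back, no overlap), so Nadia has no further overlaps.
Kenji starts before Ravi ends → Ravi and Kenji overlap.
Omar starts before Ravi ends → Ravi and Omar overlap.
Omar starts before Kenji ends → Kenji and Omar overlap.

Kenji & Omar, Kenji & Ravi, Nadia & Ravi, Omar & Ravi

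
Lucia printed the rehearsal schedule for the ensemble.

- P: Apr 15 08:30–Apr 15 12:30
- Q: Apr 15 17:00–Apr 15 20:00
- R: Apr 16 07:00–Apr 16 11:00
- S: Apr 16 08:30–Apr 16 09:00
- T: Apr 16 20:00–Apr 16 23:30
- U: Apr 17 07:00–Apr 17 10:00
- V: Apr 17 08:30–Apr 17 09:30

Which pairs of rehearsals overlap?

Check each pair: they overlap iff neither finishes before the other starts.
Sorted by start: P, Q, R, S, T, U, V.
Q starts after P ends, so P has no further overlaps.
R starts after Q ends, so Q has no further overlaps.
S starts before R ends → R and S overlap.
T starts after R ends, so R has no further overlaps.
T starts after S ends, so S has no further overlaps.
U starts after T ends, so T has no further overlaps.
V starts before U ends → U and V overlap.

R & S, U & V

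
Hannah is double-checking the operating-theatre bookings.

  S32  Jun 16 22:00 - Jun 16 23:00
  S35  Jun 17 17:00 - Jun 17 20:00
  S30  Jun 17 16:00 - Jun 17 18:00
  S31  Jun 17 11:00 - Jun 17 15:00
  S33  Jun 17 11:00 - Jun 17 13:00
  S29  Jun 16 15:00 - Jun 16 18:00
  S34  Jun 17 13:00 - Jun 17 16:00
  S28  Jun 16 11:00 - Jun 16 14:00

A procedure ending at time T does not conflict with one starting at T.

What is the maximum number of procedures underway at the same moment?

Sort all start/end points and keep a running count:
Jun 16 11:00 start S28 → 1
Jun 16 14:00 end S28 → 0
Jun 16 15:00 start S29 → 1
Jun 16 18:00 end S29 → 0
Jun 16 22:00 start S32 → 1
Jun 16 23:00 end S32 → 0
Jun 17 11:00 start S31 → 1
Jun 17 11:00 start S33 → 2
Jun 17 13:00 end S33 → 1
Jun 17 13:00 start S34 → 2
Jun 17 15:00 end S31 → 1
Jun 17 16:00 end S34 → 0
Jun 17 16:00 start S30 → 1
Jun 17 17:00 start S35 → 2
Jun 17 18:00 end S30 → 1
Jun 17 20:00 end S35 → 0
Peak is 2, at Jun 17 11:00 (S31, S33).

2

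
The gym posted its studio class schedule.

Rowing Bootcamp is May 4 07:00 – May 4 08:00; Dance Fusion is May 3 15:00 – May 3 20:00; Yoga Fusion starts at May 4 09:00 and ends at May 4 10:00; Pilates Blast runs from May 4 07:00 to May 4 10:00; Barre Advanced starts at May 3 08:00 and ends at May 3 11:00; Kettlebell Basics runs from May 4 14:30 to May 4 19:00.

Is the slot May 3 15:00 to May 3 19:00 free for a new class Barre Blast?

No — it overlaps Dance Fusion

Barre Advanced: ends May 3 11:00 at or before Barre Blast starts May 3 15:00 → clear.
Dance Fusion: starts May 3 15:00 before Barre Blast ends May 3 19:00, and ends May 3 20:00 after Barre Blast starts May 3 15:00 → overlap.
Pilates Blast: starts May 4 07:00 at or after Barre Blast ends May 3 19:00 → clear.
Rowing Bootcamp: starts May 4 07:00 at or after Barre Blast ends May 3 19:00 → clear.
Yoga Fusion: starts May 4 09:00 at or after Barre Blast ends May 3 19:00 → clear.
Kettlebell Basics: starts May 4 14:30 at or after Barre Blast ends May 3 19:00 → clear.
Barre Blast overlaps Dance Fusion.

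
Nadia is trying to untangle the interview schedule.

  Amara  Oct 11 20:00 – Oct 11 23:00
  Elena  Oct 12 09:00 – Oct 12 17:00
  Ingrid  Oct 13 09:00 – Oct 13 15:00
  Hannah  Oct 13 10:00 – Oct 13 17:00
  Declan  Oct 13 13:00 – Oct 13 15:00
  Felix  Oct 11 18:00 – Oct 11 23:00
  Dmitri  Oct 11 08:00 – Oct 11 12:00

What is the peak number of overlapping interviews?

Sort all start/end points and keep a running count:
Oct 11 08:00 start Dmitri → 1
Oct 11 12:00 end Dmitri → 0
Oct 11 18:00 start Felix → 1
Oct 11 20:00 start Amara → 2
Oct 11 23:00 end Amara → 1
Oct 11 23:00 end Felix → 0
Oct 12 09:00 start Elena → 1
Oct 12 17:00 end Elena → 0
Oct 13 09:00 start Ingrid → 1
Oct 13 10:00 start Hannah → 2
Oct 13 13:00 start Declan → 3
Oct 13 15:00 end Declan → 2
Oct 13 15:00 end Ingrid → 1
Oct 13 17:00 end Hannah → 0
Peak is 3, at Oct 13 13:00 (Declan, Hannah, Ingrid).

3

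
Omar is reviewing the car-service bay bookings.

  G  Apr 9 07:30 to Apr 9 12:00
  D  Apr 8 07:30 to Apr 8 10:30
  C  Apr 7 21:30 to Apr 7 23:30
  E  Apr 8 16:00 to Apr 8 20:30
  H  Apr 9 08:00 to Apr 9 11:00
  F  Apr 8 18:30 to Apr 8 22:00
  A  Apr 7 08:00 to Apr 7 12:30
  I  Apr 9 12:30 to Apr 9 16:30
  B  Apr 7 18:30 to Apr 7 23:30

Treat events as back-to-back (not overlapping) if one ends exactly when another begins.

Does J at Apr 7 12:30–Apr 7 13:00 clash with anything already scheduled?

A: ends Apr 7 12:30 at or before J starts Apr 7 12:30 → clear.
B: starts Apr 7 18:30 at or after J ends Apr 7 13:00 → clear.
C: starts Apr 7 21:30 at or after J ends Apr 7 13:00 → clear.
D: starts Apr 8 07:30 at or after J ends Apr 7 13:00 → clear.
E: starts Apr 8 16:00 at or after J ends Apr 7 13:00 → clear.
F: starts Apr 8 18:30 at or after J ends Apr 7 13:00 → clear.
G: starts Apr 9 07:30 at or after J ends Apr 7 13:00 → clear.
H: starts Apr 9 08:00 at or after J ends Apr 7 13:00 → clear.
I: starts Apr 9 12:30 at or after J ends Apr 7 13:00 → clear.

No — it doesn't clash with anything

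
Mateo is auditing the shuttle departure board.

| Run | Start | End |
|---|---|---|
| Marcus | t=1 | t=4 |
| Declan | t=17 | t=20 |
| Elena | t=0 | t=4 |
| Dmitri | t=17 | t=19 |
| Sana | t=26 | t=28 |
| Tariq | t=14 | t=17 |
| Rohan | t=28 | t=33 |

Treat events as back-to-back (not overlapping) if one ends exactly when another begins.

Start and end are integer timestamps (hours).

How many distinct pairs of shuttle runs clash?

2

Sorted by start: Elena, Marcus, Tariq, Declan, Dmitri, Sana, Rohan.
Marcus starts before Elena ends → Elena and Marcus overlap.
Tariq starts after Elena ends, so nothing later overlaps Elena either.
Tariq starts after Marcus ends, so nothing later overlaps Marcus either.
Declan starts exactly when Tariq ends (back-to-back, no overlap), so nothing later overlaps Tariq either.
Dmitri starts before Declan ends → Declan and Dmitri overlap.
Sana starts after Declan ends, so nothing later overlaps Declan either.
Sana starts after Dmitri ends, so nothing later overlaps Dmitri either.
Rohan starts exactly when Sana ends (back-to-back, no overlap).
Overlapping pairs: Declan & Dmitri, Elena & Marcus — 2 in total.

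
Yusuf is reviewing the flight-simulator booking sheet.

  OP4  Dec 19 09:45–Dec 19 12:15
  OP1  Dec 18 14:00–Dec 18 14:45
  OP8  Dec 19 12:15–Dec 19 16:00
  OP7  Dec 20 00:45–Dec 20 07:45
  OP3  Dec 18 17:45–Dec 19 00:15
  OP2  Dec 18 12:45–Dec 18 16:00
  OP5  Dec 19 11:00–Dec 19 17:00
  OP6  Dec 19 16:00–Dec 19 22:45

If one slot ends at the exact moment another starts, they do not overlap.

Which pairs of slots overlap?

OP1 & OP2, OP4 & OP5, OP5 & OP6, OP5 & OP8

Sorted by start: OP2, OP1, OP3, OP4, OP5, OP8, OP6, OP7.
OP1 starts before OP2 ends → OP2 and OP1 overlap.
OP3 starts after OP2 ends, so nothing later overlaps OP2 either.
OP3 starts after OP1 ends, so nothing later overlaps OP1 either.
OP4 starts after OP3 ends, so nothing later overlaps OP3 either.
OP5 starts before OP4 ends → OP4 and OP5 overlap.
OP8 starts exactly when OP4 ends (back-to-back, no overlap), so nothing later overlaps OP4 either.
OP8 starts before OP5 ends → OP5 and OP8 overlap.
OP6 starts before OP5 ends → OP5 and OP6 overlap.
OP7 starts after OP5 ends.
OP6 starts exactly when OP8 ends (back-to-back, no overlap), so nothing later overlaps OP8 either.
OP7 starts after OP6 ends.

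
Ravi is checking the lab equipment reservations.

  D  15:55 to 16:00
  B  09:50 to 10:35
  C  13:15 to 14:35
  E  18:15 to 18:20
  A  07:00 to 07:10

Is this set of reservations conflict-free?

Two intervals overlap when each starts before the other ends.
Sorted by start: A, B, C, D, E.
B starts after A ends, so A has no further overlaps.
C starts after B ends, so B has no further overlaps.
D starts after C ends, so C has no further overlaps.
E starts after D ends.
Every pair is clear; the schedule has no overlaps.

Yes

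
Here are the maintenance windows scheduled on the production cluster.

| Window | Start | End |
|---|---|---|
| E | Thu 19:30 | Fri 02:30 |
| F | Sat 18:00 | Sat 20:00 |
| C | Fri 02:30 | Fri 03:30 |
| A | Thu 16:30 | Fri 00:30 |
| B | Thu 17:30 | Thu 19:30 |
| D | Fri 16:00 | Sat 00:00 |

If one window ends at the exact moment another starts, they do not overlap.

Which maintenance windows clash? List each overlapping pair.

A & B, A & E

Check each pair: they overlap iff neither finishes before the other starts.
Sorted by start: A, B, E, C, D, F.
B starts before A ends → A and B overlap.
E starts before A ends → A and E overlap.
C starts after A ends, so A has no further overlaps.
E starts exactly when B ends (back-to-back, no overlap), so B has no further overlaps.
C starts exactly when E ends (back-to-back, no overlap), so E has no further overlaps.
D starts after C ends, so C has no further overlaps.
F starts after D ends.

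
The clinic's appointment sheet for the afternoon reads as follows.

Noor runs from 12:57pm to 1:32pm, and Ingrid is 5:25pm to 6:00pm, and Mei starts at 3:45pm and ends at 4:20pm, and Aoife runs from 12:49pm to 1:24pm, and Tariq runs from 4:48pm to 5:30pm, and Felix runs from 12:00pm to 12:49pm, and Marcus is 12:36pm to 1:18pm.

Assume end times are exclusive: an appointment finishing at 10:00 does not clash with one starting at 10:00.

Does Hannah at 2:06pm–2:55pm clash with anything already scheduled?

No — it doesn't clash with anything

Felix: ends 12:49pm at or before Hannah starts 2:06pm → clear.
Marcus: ends 1:18pm at or before Hannah starts 2:06pm → clear.
Aoife: ends 1:24pm at or before Hannah starts 2:06pm → clear.
Noor: ends 1:32pm at or before Hannah starts 2:06pm → clear.
Mei: starts 3:45pm at or after Hannah ends 2:55pm → clear.
Tariq: starts 4:48pm at or after Hannah ends 2:55pm → clear.
Ingrid: starts 5:25pm at or after Hannah ends 2:55pm → clear.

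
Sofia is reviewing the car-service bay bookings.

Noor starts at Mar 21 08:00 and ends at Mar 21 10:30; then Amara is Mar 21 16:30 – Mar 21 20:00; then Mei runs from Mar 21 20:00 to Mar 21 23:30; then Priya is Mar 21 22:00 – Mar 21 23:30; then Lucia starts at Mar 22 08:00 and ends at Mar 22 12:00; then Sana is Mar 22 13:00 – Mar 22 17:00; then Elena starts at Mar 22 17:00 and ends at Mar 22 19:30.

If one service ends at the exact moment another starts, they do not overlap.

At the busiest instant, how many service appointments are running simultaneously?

Walk through starts and ends in time order (an end at T is processed before a start at T):
Mar 21 08:00 start Noor → 1
Mar 21 10:30 end Noor → 0
Mar 21 16:30 start Amara → 1
Mar 21 20:00 end Amara → 0
Mar 21 20:00 start Mei → 1
Mar 21 22:00 start Priya → 2
Mar 21 23:30 end Mei → 1
Mar 21 23:30 end Priya → 0
Mar 22 08:00 start Lucia → 1
Mar 22 12:00 end Lucia → 0
Mar 22 13:00 start Sana → 1
Mar 22 17:00 end Sana → 0
Mar 22 17:00 start Elena → 1
Mar 22 19:30 end Elena → 0
Peak is 2, at Mar 21 22:00 (Mei, Priya).

2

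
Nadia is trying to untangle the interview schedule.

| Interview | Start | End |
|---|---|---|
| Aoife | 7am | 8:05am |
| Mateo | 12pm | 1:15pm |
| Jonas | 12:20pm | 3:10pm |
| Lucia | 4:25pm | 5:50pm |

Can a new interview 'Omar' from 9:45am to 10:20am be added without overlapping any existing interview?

Yes — the slot is free

Aoife: ends 8:05am at or before Omar starts 9:45am → clear.
Mateo: starts 12pm at or after Omar ends 10:20am → clear.
Jonas: starts 12:20pm at or after Omar ends 10:20am → clear.
Lucia: starts 4:25pm at or after Omar ends 10:20am → clear.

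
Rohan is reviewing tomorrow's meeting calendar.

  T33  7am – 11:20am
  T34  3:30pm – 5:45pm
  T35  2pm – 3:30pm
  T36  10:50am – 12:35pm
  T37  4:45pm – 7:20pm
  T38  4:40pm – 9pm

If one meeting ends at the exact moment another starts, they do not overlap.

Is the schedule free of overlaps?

No

Sorted by start: T33, T36, T35, T34, T38, T37.
T36 starts before T33 ends → T33 and T36 overlap.
That's a conflict, so the schedule is not conflict-free.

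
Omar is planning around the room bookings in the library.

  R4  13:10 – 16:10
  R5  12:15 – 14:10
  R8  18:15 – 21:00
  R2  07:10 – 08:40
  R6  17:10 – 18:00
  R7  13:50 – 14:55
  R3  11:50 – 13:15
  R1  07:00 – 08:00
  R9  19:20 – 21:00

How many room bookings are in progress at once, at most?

3

Sort all start/end points and keep a running count:
07:00 start R1 → 1
07:10 start R2 → 2
08:00 end R1 → 1
08:40 end R2 → 0
11:50 start R3 → 1
12:15 start R5 → 2
13:10 start R4 → 3
13:15 end R3 → 2
13:50 start R7 → 3
14:10 end R5 → 2
14:55 end R7 → 1
16:10 end R4 → 0
17:10 start R6 → 1
18:00 end R6 → 0
18:15 start R8 → 1
19:20 start R9 → 2
21:00 end R8 → 1
21:00 end R9 → 0
Peak is 3, at 13:10 (R3, R4, R5).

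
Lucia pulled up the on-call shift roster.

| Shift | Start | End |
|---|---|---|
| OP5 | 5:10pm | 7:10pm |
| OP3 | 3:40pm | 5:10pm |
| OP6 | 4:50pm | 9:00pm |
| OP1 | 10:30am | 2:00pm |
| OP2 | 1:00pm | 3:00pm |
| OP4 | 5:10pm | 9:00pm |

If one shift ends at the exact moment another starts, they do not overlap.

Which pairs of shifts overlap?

Two intervals overlap when each starts before the other ends.
Sorted by start: OP1, OP2, OP3, OP6, OP4, OP5.
OP2 starts before OP1 ends → OP1 and OP2 overlap.
OP3 starts after OP1 ends; OP1 is clear from here.
OP3 starts after OP2 ends; OP2 is clear from here.
OP6 starts before OP3 ends → OP3 and OP6 overlap.
OP4 starts exactly when OP3 ends (back-to-back, no overlap); OP3 is clear from here.
OP4 starts before OP6 ends → OP6 and OP4 overlap.
OP5 starts before OP6 ends → OP6 and OP5 overlap.
OP5 starts before OP4 ends → OP4 and OP5 overlap.

OP1 & OP2, OP3 & OP6, OP4 & OP5, OP4 & OP6, OP5 & OP6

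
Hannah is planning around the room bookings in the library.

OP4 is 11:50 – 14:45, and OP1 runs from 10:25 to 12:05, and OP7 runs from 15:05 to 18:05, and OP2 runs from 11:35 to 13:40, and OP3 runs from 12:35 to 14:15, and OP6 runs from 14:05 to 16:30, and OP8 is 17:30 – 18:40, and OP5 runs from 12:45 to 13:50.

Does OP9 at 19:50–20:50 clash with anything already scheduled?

No — it doesn't clash with anything

OP1: ends 12:05 at or before OP9 starts 19:50 → clear.
OP2: ends 13:40 at or before OP9 starts 19:50 → clear.
OP4: ends 14:45 at or before OP9 starts 19:50 → clear.
OP3: ends 14:15 at or before OP9 starts 19:50 → clear.
OP5: ends 13:50 at or before OP9 starts 19:50 → clear.
OP6: ends 16:30 at or before OP9 starts 19:50 → clear.
OP7: ends 18:05 at or before OP9 starts 19:50 → clear.
OP8: ends 18:40 at or before OP9 starts 19:50 → clear.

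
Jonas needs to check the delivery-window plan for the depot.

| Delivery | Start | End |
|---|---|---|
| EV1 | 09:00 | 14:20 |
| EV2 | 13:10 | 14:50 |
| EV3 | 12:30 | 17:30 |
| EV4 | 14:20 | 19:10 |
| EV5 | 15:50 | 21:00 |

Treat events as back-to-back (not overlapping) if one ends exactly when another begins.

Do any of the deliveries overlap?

Check each pair: they overlap iff neither finishes before the other starts.
Sorted by start: EV1, EV3, EV2, EV4, EV5.
EV3 starts before EV1 ends → EV1 and EV3 overlap.
That's a conflict, so the schedule is not conflict-free.

Yes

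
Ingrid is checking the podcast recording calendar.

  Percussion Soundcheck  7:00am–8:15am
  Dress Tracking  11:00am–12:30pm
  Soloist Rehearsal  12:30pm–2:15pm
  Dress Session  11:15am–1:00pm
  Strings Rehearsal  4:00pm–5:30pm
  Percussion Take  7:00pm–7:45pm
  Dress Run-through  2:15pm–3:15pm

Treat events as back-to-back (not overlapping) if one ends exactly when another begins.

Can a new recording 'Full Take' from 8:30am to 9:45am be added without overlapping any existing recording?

Percussion Soundcheck: ends 8:15am at or before Full Take starts 8:30am → clear.
Dress Tracking: starts 11:00am at or after Full Take ends 9:45am → clear.
Dress Session: starts 11:15am at or after Full Take ends 9:45am → clear.
Soloist Rehearsal: starts 12:30pm at or after Full Take ends 9:45am → clear.
Dress Run-through: starts 2:15pm at or after Full Take ends 9:45am → clear.
Strings Rehearsal: starts 4:00pm at or after Full Take ends 9:45am → clear.
Percussion Take: starts 7:00pm at or after Full Take ends 9:45am → clear.

Yes — the slot is free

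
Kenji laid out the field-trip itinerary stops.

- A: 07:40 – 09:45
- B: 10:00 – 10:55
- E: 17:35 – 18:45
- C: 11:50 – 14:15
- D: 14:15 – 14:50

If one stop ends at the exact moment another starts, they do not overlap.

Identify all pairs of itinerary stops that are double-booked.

Two intervals overlap when each starts before the other ends.
Sorted by start: A, B, C, D, E.
B starts after A ends, so A has no further overlaps.
C starts after B ends, so B has no further overlaps.
D starts exactly when C ends (back-to-back, no overlap), so C has no further overlaps.
E starts after D ends.

none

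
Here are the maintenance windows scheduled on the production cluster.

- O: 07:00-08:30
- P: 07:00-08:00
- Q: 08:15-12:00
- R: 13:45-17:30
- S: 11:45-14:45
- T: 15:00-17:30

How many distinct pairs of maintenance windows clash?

5

Sorted by start: O, P, Q, S, R, T.
P starts before O ends → O and P overlap.
Q starts before O ends → O and Q overlap.
S starts after O ends, so nothing later overlaps O either.
Q starts after P ends, so nothing later overlaps P either.
S starts before Q ends → Q and S overlap.
R starts after Q ends, so nothing later overlaps Q either.
R starts before S ends → S and R overlap.
T starts after S ends.
T starts before R ends → R and T overlap.
Overlapping pairs: O & P, O & Q, Q & S, R & S, R & T — 5 in total.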